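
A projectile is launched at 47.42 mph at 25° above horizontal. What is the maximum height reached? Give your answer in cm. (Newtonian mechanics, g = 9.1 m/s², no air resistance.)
H = v₀²sin²(θ)/(2g) (with unit conversion) = 441.0 cm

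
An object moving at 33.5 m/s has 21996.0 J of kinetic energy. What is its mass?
KE = ½mv² → m = 2KE/v² = 2×21996.0/33.5² = 39.2 kg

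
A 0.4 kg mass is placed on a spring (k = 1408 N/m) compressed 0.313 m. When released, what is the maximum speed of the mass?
½kx² = ½mv² → v = x√(k/m) = 0.313×√(1408/0.4) = 18.57 m/s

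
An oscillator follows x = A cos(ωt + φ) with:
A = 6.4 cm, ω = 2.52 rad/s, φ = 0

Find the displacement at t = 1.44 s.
x = A cos(ωt + φ) = 6.4×cos(2.52×1.44 + 0) = -5.655 cm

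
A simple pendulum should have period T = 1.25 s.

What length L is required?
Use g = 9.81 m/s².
T = 2π√(L/g) → L = g(T/2π)² = 9.81×(1.25/2π)² = 0.3883 m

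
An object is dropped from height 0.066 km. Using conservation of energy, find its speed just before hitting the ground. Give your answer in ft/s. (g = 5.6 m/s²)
mgh = ½mv² → v = √(2gh) = √(2×5.6×66) = 27.19 m/s = 89.2 ft/s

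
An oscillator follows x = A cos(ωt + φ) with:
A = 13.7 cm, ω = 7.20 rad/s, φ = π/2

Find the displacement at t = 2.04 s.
x = A cos(ωt + φ) = 13.7×cos(7.2×2.04 + π/2) = -11.67 cm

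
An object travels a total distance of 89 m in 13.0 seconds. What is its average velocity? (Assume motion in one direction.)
v_avg = Δd / Δt = 89 / 13.0 = 6.85 m/s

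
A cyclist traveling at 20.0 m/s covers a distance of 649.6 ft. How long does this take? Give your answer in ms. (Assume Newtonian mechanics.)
t = d/v (with unit conversion) = 9900.0 ms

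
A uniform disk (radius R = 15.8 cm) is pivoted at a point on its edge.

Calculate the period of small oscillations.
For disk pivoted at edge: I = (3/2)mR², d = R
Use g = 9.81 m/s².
I/m = (3/2)R² = 0.03745 m²; d = R = 0.158 m
T = 2π√((3/2)R²/(gR)) = 2π√(3R/(2g)) = 0.9766 s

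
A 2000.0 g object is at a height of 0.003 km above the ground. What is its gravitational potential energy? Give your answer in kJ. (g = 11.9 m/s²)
PE = mgh = 2 kg × 11.9 m/s² × 3 m = 71.4 J = 0.0714 kJ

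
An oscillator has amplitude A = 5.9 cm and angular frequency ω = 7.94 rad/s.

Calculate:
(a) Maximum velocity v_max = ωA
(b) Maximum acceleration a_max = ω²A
v_max = ωA = 7.94×0.059 = 0.4685 m/s
a_max = ω²A = 7.94²×0.059 = 3.72 m/s²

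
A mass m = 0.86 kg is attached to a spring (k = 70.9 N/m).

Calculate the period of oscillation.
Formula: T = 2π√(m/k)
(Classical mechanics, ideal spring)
T = 2π√(m/k) = 2π√(0.86/70.9) = 0.692 s; f = 1/T = 1.445 Hz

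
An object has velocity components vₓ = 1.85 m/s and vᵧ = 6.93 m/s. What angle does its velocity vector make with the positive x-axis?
θ = arctan(vᵧ/vₓ) = arctan(6.93/1.85) = 75.05°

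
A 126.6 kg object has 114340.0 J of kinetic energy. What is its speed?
KE = ½mv² → v = √(2KE/m) = √(2×114340.0/126.6) = 42.5 m/s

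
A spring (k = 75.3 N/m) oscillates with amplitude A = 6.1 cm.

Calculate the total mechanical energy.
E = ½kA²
E = ½kA² = ½×75.3×(0.061)² = 0.1401 J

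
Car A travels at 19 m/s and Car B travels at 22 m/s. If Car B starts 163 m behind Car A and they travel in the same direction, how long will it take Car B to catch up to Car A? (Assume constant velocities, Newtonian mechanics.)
Relative speed: v_rel = 22 - 19 = 3 m/s
Time to catch: t = d₀/v_rel = 163/3 = 54.33 s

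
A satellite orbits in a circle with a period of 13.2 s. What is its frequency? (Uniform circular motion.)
f = 1/T = 1/13.2 = 0.0758 Hz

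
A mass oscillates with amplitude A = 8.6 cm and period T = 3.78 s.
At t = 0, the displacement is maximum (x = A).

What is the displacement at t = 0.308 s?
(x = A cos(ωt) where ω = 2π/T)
ω = 2π/T = 2π/3.78 = 1.662 rad/s
x = A cos(ωt) = 8.6×cos(1.662×0.308) = 7.497 cm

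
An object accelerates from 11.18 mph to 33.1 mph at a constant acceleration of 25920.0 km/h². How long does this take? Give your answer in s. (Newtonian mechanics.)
t = (v - v₀)/a (with unit conversion) = 4.9 s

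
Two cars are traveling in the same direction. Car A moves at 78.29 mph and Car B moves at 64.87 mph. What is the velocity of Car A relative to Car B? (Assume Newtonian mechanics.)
v_rel = v_A - v_B = 78.29 - 64.87 = 13.42 mph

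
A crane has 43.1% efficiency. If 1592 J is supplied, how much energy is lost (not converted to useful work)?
W_out = η × W_in = 0.431×1592 = 686.15 J
W_lost = W_in − W_out = 1592 − 686.15 = 905.85 J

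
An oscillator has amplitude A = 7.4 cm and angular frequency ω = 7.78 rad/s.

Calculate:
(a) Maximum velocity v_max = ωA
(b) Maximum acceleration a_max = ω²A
v_max = ωA = 7.78×0.074 = 0.5757 m/s
a_max = ω²A = 7.78²×0.074 = 4.479 m/s²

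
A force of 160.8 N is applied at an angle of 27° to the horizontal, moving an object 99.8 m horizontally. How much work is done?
W = Fd cosθ = 160.8×99.8×cos(27°) = 14299.0 J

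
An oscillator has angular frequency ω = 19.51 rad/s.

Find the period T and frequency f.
T = 2π/ω = 2π/19.51 = 0.322 s; f = ω/2π = 3.105 Hz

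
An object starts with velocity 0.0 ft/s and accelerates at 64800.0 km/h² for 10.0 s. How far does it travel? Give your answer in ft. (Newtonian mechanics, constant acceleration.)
d = v₀t + ½at² (with unit conversion) = 820.2 ft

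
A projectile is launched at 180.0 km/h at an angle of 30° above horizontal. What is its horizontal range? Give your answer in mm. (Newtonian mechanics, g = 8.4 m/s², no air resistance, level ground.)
R = v₀² sin(2θ) / g (with unit conversion) = 257700.0 mm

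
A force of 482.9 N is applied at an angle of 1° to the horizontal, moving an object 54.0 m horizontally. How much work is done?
W = Fd cosθ = 482.9×54.0×cos(1°) = 26073.0 J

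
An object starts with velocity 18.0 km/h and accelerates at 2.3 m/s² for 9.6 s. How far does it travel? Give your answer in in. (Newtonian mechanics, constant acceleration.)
d = v₀t + ½at² (with unit conversion) = 6062.0 in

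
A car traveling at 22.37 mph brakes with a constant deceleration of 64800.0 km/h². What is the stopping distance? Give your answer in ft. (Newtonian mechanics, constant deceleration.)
d = v₀² / (2a) (with unit conversion) = 32.81 ft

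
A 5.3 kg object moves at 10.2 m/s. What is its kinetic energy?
KE = ½mv² = ½×5.3×10.2² = 275.706 J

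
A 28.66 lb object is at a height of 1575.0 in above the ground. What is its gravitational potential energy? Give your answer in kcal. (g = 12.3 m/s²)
PE = mgh = 13 kg × 12.3 m/s² × 40 m = 6397 J = 1.529 kcal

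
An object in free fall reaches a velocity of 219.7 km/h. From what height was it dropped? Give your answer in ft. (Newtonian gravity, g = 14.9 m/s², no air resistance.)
h = v²/(2g) (with unit conversion) = 410.0 ft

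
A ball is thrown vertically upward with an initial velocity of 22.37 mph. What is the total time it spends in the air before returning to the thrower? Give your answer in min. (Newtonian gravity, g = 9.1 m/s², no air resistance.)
t_total = 2v₀/g (with unit conversion) = 0.03663 min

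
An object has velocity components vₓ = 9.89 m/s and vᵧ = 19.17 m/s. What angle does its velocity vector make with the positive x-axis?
θ = arctan(vᵧ/vₓ) = arctan(19.17/9.89) = 62.71°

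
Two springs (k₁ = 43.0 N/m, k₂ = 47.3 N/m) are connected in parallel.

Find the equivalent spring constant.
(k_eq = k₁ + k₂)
k_eq = k₁ + k₂ = 43.0 + 47.3 = 90.3 N/m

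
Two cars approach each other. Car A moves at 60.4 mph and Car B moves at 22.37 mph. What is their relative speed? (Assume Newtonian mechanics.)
v_rel = v_A + v_B = 60.4 + 22.37 = 82.77 mph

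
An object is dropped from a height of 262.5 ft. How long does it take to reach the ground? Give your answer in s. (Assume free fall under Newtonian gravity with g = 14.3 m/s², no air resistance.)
t = √(2h/g) (with unit conversion) = 3.345 s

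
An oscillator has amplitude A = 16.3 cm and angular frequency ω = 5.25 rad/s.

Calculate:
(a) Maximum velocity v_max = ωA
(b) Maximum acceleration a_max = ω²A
v_max = ωA = 5.25×0.163 = 0.8558 m/s
a_max = ω²A = 5.25²×0.163 = 4.493 m/s²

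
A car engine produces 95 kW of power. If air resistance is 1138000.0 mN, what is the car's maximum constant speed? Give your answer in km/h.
P = Fv → v = P/F = 95000 W / 1138 N = 83.48 m/s = 300.5 km/h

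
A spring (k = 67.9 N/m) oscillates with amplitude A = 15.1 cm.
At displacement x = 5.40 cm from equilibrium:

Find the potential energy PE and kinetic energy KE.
E_total = ½kA² = ½×67.9×(0.151)² = 0.7741 J
PE = ½kx² = ½×67.9×(0.054)² = 0.099 J
KE = E_total − PE = 0.6751 J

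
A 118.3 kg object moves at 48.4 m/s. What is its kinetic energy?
KE = ½mv² = ½×118.3×48.4² = 138562.4 J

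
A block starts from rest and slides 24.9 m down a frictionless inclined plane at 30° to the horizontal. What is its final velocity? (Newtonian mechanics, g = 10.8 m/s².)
a = g sin(θ) = 10.8 × sin(30°) = 5.4 m/s²
v = √(2ad) = √(2 × 5.4 × 24.9) = 16.4 m/s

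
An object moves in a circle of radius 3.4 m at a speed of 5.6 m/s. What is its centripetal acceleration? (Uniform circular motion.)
a_c = v²/r = 5.6²/3.4 = 31.36/3.4 = 9.22 m/s²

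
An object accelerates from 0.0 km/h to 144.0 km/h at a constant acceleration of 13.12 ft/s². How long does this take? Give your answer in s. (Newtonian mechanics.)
t = (v - v₀)/a (with unit conversion) = 10.0 s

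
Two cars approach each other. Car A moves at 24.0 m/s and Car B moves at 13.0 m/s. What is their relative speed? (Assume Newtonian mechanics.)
v_rel = v_A + v_B = 24.0 + 13.0 = 37.0 m/s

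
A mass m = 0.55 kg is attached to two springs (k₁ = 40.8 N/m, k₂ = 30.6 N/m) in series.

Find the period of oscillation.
k_eq = k₁k₂/(k₁+k₂) = 17.49 N/m
T = 2π√(m/k_eq) = 2π√(0.55/17.49) = 1.114 s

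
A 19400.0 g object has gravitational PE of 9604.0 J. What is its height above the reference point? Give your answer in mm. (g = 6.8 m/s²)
PE = mgh → h = PE/(mg) = 9604 J / (19.4 kg × 6.8 m/s²) = 72.8 m = 72800.0 mm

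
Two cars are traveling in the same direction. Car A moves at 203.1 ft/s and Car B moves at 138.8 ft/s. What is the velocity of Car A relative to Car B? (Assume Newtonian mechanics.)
v_rel = v_A - v_B = 203.1 - 138.8 = 64.3 ft/s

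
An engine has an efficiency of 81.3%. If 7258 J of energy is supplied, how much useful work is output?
W_out = η × W_in = 0.813 × 7258 = 5900.8 J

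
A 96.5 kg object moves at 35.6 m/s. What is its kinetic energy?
KE = ½mv² = ½×96.5×35.6² = 61150.12 J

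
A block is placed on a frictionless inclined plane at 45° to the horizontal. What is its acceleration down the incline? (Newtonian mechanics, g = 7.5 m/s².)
a = g sin(θ) = 7.5 × sin(45°) = 7.5 × 0.7071 = 5.3 m/s²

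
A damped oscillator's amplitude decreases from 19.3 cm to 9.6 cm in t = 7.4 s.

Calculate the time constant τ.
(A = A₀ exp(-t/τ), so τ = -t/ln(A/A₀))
A/A₀ = 9.6/19.3 = 0.4974; ln(A/A₀) = -0.6983
τ = −t/ln(A/A₀) = −7.4/-0.6983 = 10.6 s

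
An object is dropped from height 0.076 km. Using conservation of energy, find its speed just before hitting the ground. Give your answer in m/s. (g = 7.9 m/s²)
mgh = ½mv² → v = √(2gh) = √(2×7.9×76) = 34.65 m/s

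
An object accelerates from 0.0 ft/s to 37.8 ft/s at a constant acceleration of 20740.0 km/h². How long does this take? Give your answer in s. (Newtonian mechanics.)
t = (v - v₀)/a (with unit conversion) = 7.2 s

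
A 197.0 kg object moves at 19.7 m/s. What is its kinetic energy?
KE = ½mv² = ½×197.0×19.7² = 38226.86 J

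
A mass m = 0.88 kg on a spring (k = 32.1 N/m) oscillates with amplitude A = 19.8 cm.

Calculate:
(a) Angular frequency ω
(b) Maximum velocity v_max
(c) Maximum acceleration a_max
ω = √(k/m) = √(32.1/0.88) = 6.04 rad/s
v_max = ωA = 6.04×0.198 = 1.196 m/s
a_max = ω²A = 6.04²×0.198 = 7.223 m/s²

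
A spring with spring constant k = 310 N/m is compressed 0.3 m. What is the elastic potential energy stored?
PE = ½kx² = ½×310×0.3² = 13.95 J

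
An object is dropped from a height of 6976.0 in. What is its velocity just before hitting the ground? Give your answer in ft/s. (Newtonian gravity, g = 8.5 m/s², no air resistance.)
v = √(2gh) (with unit conversion) = 180.1 ft/s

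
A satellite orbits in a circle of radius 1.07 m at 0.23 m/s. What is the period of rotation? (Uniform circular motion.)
T = 2πr/v = 2π×1.07/0.23 = 29.23 s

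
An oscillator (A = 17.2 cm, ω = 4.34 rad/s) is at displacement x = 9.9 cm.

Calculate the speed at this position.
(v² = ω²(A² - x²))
v = ω√(A² − x²) = 4.34×√(0.172² − 0.099²) = 0.6104 m/s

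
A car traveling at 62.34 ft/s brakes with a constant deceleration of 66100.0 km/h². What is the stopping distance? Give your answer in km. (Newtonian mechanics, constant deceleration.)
d = v₀² / (2a) (with unit conversion) = 0.03539 km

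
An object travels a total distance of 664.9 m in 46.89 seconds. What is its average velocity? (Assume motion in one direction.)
v_avg = Δd / Δt = 664.9 / 46.89 = 14.18 m/s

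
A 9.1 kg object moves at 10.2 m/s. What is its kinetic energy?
KE = ½mv² = ½×9.1×10.2² = 473.382 J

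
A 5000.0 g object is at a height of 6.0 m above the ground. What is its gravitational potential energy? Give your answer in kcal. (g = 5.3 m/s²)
PE = mgh = 5 kg × 5.3 m/s² × 6 m = 159 J = 0.038 kcal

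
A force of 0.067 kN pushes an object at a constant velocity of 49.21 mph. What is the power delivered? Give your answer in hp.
P = Fv = 67 N × 22 m/s = 1474 W = 1.977 hp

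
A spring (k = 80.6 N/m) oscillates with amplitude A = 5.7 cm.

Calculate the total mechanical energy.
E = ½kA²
E = ½kA² = ½×80.6×(0.057)² = 0.1309 J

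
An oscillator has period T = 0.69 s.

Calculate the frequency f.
f = 1/T = 1/0.69 = 1.449 Hz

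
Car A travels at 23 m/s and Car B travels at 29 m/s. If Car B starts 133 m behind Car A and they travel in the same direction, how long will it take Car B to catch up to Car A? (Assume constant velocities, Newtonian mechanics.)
Relative speed: v_rel = 29 - 23 = 6 m/s
Time to catch: t = d₀/v_rel = 133/6 = 22.17 s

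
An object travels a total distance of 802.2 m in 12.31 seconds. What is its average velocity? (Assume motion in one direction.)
v_avg = Δd / Δt = 802.2 / 12.31 = 65.17 m/s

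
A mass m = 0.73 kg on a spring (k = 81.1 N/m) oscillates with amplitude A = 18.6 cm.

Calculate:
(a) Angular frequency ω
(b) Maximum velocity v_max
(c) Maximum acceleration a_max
ω = √(k/m) = √(81.1/0.73) = 10.54 rad/s
v_max = ωA = 10.54×0.186 = 1.96 m/s
a_max = ω²A = 10.54²×0.186 = 20.66 m/s²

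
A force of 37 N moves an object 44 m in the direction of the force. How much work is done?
W = Fd = 37×44 = 1628.0 J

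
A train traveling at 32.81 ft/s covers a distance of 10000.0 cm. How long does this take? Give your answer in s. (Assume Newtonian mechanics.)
t = d/v (with unit conversion) = 10.0 s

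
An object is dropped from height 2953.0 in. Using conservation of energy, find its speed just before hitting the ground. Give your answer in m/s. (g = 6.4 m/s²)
mgh = ½mv² → v = √(2gh) = √(2×6.4×75.01) = 30.99 m/s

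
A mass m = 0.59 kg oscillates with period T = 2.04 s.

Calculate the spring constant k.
T = 2π√(m/k) → k = m(2π/T)² = 0.59×(2π/2.04)² = 5.597 N/m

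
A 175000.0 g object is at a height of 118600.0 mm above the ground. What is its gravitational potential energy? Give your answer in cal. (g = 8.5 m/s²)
PE = mgh = 175 kg × 8.5 m/s² × 118.6 m = 1.764e+05 J = 42160.0 cal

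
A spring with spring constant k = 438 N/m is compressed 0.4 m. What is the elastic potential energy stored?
PE = ½kx² = ½×438×0.4² = 35.04 J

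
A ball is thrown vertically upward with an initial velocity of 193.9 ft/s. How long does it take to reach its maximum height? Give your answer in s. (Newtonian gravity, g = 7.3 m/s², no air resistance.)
t_up = v₀/g (with unit conversion) = 8.096 s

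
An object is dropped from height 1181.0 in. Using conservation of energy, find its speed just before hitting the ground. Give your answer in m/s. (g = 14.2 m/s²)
mgh = ½mv² → v = √(2gh) = √(2×14.2×30) = 29.19 m/s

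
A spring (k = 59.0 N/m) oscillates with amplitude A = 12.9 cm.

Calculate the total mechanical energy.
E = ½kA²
E = ½kA² = ½×59.0×(0.129)² = 0.4909 J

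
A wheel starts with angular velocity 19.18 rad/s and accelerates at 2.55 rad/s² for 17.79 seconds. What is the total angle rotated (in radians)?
θ = ω₀t + ½αt² = 19.18×17.79 + ½×2.55×17.79² = 744.73 rad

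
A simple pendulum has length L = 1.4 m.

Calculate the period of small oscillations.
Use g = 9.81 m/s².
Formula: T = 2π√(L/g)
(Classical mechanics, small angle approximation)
T = 2π√(L/g) = 2π√(1.4/9.81) = 2.374 s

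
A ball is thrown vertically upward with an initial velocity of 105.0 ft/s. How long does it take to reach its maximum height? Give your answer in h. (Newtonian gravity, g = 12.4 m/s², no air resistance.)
t_up = v₀/g (with unit conversion) = 0.0007169 h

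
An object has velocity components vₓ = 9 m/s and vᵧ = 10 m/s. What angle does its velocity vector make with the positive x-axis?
θ = arctan(vᵧ/vₓ) = arctan(10/9) = 48.01°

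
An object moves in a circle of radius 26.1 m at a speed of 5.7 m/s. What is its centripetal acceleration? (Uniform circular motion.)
a_c = v²/r = 5.7²/26.1 = 32.49/26.1 = 1.24 m/s²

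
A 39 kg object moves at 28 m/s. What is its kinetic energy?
KE = ½mv² = ½×39×28² = 15288.0 J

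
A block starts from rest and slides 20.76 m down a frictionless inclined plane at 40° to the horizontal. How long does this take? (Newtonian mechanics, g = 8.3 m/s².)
a = g sin(θ) = 8.3 × sin(40°) = 5.34 m/s²
t = √(2d/a) = √(2 × 20.76 / 5.34) = 2.79 s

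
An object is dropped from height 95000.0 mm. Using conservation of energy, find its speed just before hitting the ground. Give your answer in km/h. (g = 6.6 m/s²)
mgh = ½mv² → v = √(2gh) = √(2×6.6×95) = 35.41 m/s = 127.5 km/h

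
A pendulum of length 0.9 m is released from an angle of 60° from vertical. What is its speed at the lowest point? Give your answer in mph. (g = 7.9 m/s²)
h = L(1 − cosθ) = 0.9×(1 − cos60°) = 0.45 m
v = √(2gh) = √(2×7.9×0.45) = 2.666 m/s = 5.965 mph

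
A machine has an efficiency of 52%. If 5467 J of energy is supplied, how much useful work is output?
W_out = η × W_in = 0.52 × 5467 = 2842.8 J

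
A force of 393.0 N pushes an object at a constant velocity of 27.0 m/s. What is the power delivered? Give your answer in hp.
P = Fv = 393 N × 27 m/s = 1.061e+04 W = 14.23 hp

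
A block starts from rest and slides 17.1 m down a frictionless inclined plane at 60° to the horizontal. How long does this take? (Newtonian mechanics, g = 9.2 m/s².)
a = g sin(θ) = 9.2 × sin(60°) = 7.97 m/s²
t = √(2d/a) = √(2 × 17.1 / 7.97) = 2.07 s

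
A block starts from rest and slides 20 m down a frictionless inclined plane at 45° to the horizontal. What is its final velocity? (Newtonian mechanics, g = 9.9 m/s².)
a = g sin(θ) = 9.9 × sin(45°) = 7.0 m/s²
v = √(2ad) = √(2 × 7.0 × 20) = 16.73 m/s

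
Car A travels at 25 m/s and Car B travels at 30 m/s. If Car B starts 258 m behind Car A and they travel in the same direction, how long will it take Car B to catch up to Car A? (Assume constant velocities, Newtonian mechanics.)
Relative speed: v_rel = 30 - 25 = 5 m/s
Time to catch: t = d₀/v_rel = 258/5 = 51.6 s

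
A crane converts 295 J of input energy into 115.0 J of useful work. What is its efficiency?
η = W_out/W_in = 115.0/295 = 0.3898 = 38.98%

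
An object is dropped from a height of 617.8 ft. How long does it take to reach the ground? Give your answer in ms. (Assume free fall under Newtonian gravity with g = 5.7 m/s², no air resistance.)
t = √(2h/g) (with unit conversion) = 8128.0 ms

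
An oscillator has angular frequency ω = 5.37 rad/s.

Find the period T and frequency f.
T = 2π/ω = 2π/5.37 = 1.17 s; f = ω/2π = 0.8547 Hz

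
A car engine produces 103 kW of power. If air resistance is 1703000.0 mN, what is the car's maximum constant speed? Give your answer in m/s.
P = Fv → v = P/F = 103000 W / 1703 N = 60.48 m/s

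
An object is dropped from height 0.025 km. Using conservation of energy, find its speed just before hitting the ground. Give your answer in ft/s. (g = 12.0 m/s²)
mgh = ½mv² → v = √(2gh) = √(2×12.0×25) = 24.49 m/s = 80.36 ft/s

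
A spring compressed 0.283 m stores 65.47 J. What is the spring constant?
PE = ½kx² → k = 2PE/x² = 2×65.47/0.283² = 1635.0 N/m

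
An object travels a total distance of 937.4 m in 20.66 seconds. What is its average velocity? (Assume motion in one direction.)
v_avg = Δd / Δt = 937.4 / 20.66 = 45.37 m/s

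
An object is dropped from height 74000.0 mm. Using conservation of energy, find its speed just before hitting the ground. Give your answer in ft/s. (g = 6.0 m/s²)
mgh = ½mv² → v = √(2gh) = √(2×6.0×74) = 29.8 m/s = 97.77 ft/s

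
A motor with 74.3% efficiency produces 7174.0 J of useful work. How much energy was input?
W_in = W_out/η = 7174.0/0.743 = 9655.5 J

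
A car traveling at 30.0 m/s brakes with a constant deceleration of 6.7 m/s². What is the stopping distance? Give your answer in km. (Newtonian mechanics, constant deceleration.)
d = v₀² / (2a) (with unit conversion) = 0.06716 km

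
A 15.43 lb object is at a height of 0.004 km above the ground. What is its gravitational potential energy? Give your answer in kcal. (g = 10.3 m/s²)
PE = mgh = 6.999 kg × 10.3 m/s² × 4 m = 288.4 J = 0.06892 kcal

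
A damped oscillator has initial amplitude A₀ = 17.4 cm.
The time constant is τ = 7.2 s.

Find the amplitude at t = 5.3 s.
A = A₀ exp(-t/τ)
A = A₀ exp(−t/τ) = 17.4×exp(−5.3/7.2) = 8.334 cm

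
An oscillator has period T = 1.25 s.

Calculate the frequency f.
f = 1/T = 1/1.25 = 0.8 Hz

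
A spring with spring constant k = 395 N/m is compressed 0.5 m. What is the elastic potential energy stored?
PE = ½kx² = ½×395×0.5² = 49.38 J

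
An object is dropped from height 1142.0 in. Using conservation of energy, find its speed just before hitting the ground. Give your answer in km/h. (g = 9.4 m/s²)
mgh = ½mv² → v = √(2gh) = √(2×9.4×29.01) = 23.35 m/s = 84.07 km/h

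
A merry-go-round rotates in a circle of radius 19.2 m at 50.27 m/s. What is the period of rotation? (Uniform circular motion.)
T = 2πr/v = 2π×19.2/50.27 = 2.4 s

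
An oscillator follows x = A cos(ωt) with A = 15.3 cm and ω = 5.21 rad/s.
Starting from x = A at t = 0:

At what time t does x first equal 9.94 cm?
cos(ωt) = x/A = 9.94/15.3 = 0.6497
ωt = arccos(0.6497) = 0.8636 rad
t = 0.8636/5.21 = 0.1658 s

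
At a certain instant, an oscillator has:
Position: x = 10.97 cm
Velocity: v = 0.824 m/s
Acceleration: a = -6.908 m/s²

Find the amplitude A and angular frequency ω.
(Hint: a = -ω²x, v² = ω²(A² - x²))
a = −ω²x → ω = √(|a|/x) = √(6.908/0.1097) = 7.935 rad/s
v² = ω²(A² − x²) → A = √(x² + v²/ω²) = √(0.1097² + 0.824²/7.935²) = 0.1511 m = 15.11 cm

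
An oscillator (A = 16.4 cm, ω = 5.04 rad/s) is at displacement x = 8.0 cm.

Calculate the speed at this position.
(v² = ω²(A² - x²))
v = ω√(A² − x²) = 5.04×√(0.164² − 0.08²) = 0.7215 m/s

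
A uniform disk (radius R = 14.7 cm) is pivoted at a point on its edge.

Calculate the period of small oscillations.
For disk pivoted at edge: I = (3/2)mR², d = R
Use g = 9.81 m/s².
I/m = (3/2)R² = 0.03241 m²; d = R = 0.147 m
T = 2π√((3/2)R²/(gR)) = 2π√(3R/(2g)) = 0.942 s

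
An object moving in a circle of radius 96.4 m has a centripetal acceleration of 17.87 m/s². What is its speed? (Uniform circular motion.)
v = √(a_c × r) = √(17.87 × 96.4) = 41.51 m/s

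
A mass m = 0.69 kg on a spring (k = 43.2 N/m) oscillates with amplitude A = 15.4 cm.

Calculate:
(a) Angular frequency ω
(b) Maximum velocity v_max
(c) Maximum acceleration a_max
ω = √(k/m) = √(43.2/0.69) = 7.913 rad/s
v_max = ωA = 7.913×0.154 = 1.219 m/s
a_max = ω²A = 7.913²×0.154 = 9.642 m/s²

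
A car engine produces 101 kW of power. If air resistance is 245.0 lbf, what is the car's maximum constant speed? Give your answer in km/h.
P = Fv → v = P/F = 101000 W / 1090 N = 92.68 m/s = 333.6 km/h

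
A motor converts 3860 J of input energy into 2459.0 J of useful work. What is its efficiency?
η = W_out/W_in = 2459.0/3860 = 0.637 = 63.7%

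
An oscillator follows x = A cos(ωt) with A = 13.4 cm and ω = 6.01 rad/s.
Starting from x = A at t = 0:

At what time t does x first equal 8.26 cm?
cos(ωt) = x/A = 8.26/13.4 = 0.6164
ωt = arccos(0.6164) = 0.9066 rad
t = 0.9066/6.01 = 0.1509 s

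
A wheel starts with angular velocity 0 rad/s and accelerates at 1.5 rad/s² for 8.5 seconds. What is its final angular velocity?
ω = ω₀ + αt = 0 + 1.5 × 8.5 = 12.75 rad/s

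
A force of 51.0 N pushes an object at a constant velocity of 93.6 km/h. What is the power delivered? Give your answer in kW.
P = Fv = 51 N × 26 m/s = 1326 W = 1.326 kW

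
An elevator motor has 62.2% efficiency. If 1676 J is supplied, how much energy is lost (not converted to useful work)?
W_out = η × W_in = 0.622×1676 = 1042.5 J
W_lost = W_in − W_out = 1676 − 1042.5 = 633.53 J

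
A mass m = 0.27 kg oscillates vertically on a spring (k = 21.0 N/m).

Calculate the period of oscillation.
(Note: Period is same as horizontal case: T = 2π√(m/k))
T = 2π√(m/k) = 2π√(0.27/21.0) = 0.7124 s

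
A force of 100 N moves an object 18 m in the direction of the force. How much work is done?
W = Fd = 100×18 = 1800.0 J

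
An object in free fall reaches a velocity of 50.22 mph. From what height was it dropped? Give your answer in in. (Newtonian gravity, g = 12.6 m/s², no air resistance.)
h = v²/(2g) (with unit conversion) = 787.4 in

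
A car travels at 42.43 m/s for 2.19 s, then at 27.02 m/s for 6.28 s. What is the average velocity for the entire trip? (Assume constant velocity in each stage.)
d₁ = v₁t₁ = 42.43 × 2.19 = 92.9217 m
d₂ = v₂t₂ = 27.02 × 6.28 = 169.686 m
d_total = 262.61 m, t_total = 8.47 s
v_avg = d_total/t_total = 262.61/8.47 = 31.0 m/s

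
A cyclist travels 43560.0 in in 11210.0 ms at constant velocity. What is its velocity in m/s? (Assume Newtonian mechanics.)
v = d/t (with unit conversion) = 98.7 m/s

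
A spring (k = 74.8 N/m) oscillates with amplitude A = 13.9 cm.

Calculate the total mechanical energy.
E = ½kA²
E = ½kA² = ½×74.8×(0.139)² = 0.7226 J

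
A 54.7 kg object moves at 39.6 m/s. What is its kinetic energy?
KE = ½mv² = ½×54.7×39.6² = 42889.18 J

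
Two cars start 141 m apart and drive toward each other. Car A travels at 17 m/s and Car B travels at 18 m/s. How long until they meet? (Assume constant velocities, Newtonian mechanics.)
Combined speed: v_combined = 17 + 18 = 35 m/s
Time to meet: t = d/35 = 141/35 = 4.03 s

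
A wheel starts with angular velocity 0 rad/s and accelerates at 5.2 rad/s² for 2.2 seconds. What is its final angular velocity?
ω = ω₀ + αt = 0 + 5.2 × 2.2 = 11.44 rad/s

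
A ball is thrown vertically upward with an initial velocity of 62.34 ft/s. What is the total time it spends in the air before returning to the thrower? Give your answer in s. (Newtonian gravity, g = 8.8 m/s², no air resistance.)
t_total = 2v₀/g (with unit conversion) = 4.318 s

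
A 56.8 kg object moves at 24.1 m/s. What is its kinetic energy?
KE = ½mv² = ½×56.8×24.1² = 16495.0 J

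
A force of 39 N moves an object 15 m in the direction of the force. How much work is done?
W = Fd = 39×15 = 585.0 J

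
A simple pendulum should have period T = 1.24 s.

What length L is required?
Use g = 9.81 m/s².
T = 2π√(L/g) → L = g(T/2π)² = 9.81×(1.24/2π)² = 0.3821 m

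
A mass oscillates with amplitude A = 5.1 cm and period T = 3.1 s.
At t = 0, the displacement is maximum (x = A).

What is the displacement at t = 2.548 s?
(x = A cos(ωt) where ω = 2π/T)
ω = 2π/T = 2π/3.1 = 2.027 rad/s
x = A cos(ωt) = 5.1×cos(2.027×2.548) = 2.227 cm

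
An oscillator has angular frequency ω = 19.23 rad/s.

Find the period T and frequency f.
T = 2π/ω = 2π/19.23 = 0.3267 s; f = ω/2π = 3.061 Hz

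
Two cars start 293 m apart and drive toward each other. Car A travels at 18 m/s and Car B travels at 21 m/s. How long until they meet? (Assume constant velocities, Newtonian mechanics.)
Combined speed: v_combined = 18 + 21 = 39 m/s
Time to meet: t = d/39 = 293/39 = 7.51 s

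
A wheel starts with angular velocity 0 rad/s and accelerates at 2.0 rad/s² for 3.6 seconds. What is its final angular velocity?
ω = ω₀ + αt = 0 + 2.0 × 3.6 = 7.2 rad/s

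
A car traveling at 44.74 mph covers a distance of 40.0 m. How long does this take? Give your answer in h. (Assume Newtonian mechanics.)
t = d/v (with unit conversion) = 0.0005555 h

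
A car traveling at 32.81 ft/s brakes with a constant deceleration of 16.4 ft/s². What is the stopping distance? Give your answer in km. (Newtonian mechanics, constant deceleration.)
d = v₀² / (2a) (with unit conversion) = 0.01 km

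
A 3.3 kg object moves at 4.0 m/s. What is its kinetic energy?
KE = ½mv² = ½×3.3×4.0² = 26.4 J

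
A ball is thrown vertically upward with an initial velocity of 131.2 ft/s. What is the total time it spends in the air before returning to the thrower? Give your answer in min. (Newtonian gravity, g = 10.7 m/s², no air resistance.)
t_total = 2v₀/g (with unit conversion) = 0.1246 min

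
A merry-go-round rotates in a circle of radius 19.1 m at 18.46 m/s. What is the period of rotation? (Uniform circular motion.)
T = 2πr/v = 2π×19.1/18.46 = 6.5 s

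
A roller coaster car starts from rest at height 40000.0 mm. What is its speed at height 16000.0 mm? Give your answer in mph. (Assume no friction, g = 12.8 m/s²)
mgh₁ = ½mv₂² + mgh₂ → v₂ = √(2g(h₁−h₂)) = √(2×12.8×(40−16)) = 24.79 m/s = 55.45 mph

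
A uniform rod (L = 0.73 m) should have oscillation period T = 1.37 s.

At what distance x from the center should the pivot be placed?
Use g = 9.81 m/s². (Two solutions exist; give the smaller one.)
T = 2π√((L²/12 + x²)/(gx)). Let c = T²g/(4π²) = 0.4664.
x² − cx + L²/12 = 0 → x = (c − √(c² − L²/3))/2 = 0.1333 m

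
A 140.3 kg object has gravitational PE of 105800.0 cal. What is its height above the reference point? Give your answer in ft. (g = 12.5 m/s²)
PE = mgh → h = PE/(mg) = 4.427e+05 J / (140.3 kg × 12.5 m/s²) = 252.4 m = 828.1 ft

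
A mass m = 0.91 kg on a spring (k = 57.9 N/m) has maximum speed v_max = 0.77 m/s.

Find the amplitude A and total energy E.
½mv²_max = ½kA² → A = v_max√(m/k) = 0.77×√(0.91/57.9) = 0.09653 m = 9.653 cm
E = ½mv²_max = ½×0.91×0.77² = 0.2698 J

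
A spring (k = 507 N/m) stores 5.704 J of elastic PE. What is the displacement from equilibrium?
PE = ½kx² → x = √(2PE/k) = √(2×5.704/507) = 0.15 m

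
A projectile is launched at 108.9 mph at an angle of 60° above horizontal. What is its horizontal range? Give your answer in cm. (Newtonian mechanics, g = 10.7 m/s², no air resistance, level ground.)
R = v₀² sin(2θ) / g (with unit conversion) = 19180.0 cm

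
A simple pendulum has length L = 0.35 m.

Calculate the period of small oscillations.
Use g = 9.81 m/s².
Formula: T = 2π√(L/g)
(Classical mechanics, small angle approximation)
T = 2π√(L/g) = 2π√(0.35/9.81) = 1.187 s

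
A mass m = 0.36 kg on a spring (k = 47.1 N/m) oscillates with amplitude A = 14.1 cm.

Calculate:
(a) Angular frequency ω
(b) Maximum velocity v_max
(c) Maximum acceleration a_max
ω = √(k/m) = √(47.1/0.36) = 11.44 rad/s
v_max = ωA = 11.44×0.141 = 1.613 m/s
a_max = ω²A = 11.44²×0.141 = 18.45 m/s²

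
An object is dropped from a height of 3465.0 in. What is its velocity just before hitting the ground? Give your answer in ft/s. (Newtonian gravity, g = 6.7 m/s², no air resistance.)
v = √(2gh) (with unit conversion) = 112.7 ft/s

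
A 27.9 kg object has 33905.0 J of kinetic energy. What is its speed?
KE = ½mv² → v = √(2KE/m) = √(2×33905.0/27.9) = 49.3 m/s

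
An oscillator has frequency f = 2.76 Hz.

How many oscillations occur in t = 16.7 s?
n = f×t = 2.76×16.7 = 46.09 oscillations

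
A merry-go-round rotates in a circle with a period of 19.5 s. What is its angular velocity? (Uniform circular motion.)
ω = 2π/T = 2π/19.5 = 0.3222 rad/s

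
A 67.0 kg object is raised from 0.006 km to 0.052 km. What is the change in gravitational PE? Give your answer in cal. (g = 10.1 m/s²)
ΔPE = mg(h₂ − h₁) = 67 kg × 10.1 m/s² × (52 − 6) m = 3.113e+04 J = 7440.0 cal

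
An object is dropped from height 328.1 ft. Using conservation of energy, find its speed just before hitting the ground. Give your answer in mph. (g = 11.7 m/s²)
mgh = ½mv² → v = √(2gh) = √(2×11.7×100) = 48.37 m/s = 108.2 mph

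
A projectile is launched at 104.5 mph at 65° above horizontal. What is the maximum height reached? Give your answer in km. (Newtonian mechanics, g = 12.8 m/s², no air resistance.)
H = v₀²sin²(θ)/(2g) (with unit conversion) = 0.07002 km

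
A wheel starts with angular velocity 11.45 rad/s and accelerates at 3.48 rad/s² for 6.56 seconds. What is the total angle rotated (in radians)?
θ = ω₀t + ½αt² = 11.45×6.56 + ½×3.48×6.56² = 149.99 rad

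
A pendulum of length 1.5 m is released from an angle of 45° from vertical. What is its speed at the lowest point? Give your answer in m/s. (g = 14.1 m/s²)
h = L(1 − cosθ) = 1.5×(1 − cos45°) = 0.4393 m
v = √(2gh) = √(2×14.1×0.4393) = 3.52 m/s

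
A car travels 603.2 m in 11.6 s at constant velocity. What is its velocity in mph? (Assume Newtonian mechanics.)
v = d/t (with unit conversion) = 116.3 mph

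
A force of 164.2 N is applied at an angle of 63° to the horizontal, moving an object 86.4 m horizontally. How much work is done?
W = Fd cosθ = 164.2×86.4×cos(63°) = 6440.7 J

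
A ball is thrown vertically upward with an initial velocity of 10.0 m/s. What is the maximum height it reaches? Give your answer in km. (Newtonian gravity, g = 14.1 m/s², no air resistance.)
h_max = v₀²/(2g) (with unit conversion) = 0.003546 km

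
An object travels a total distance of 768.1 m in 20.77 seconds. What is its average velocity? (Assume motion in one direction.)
v_avg = Δd / Δt = 768.1 / 20.77 = 36.98 m/s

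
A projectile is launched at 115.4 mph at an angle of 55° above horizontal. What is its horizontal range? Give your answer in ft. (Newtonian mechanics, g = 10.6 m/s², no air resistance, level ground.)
R = v₀² sin(2θ) / g (with unit conversion) = 774.1 ft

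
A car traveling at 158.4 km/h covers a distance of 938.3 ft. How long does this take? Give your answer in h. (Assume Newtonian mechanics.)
t = d/v (with unit conversion) = 0.001806 h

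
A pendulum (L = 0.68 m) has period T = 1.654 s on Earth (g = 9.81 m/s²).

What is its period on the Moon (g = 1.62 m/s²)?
T = 2π√(L/g), so T_moon/T_earth = √(g_earth/g_moon)
T_moon = 2π√(0.68/1.62) = 4.071 s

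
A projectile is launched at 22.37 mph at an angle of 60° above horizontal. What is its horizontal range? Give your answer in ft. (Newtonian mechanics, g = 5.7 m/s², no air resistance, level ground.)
R = v₀² sin(2θ) / g (with unit conversion) = 49.85 ft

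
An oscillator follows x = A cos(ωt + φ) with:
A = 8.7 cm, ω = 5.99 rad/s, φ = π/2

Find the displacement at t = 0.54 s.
x = A cos(ωt + φ) = 8.7×cos(5.99×0.54 + π/2) = 0.808 cm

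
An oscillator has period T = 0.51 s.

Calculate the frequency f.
f = 1/T = 1/0.51 = 1.961 Hz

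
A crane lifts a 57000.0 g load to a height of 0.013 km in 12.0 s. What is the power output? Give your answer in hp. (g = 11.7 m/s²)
W = mgh = 57×11.7×13 = 8670 J
P = W/t = 8670/12 = 722.5 W = 0.9689 hp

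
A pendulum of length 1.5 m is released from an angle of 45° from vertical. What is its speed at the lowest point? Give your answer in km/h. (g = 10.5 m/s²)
h = L(1 − cosθ) = 1.5×(1 − cos45°) = 0.4393 m
v = √(2gh) = √(2×10.5×0.4393) = 3.037 m/s = 10.93 km/h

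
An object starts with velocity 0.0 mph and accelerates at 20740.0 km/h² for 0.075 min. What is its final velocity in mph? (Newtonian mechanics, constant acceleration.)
v = v₀ + at (with unit conversion) = 16.11 mph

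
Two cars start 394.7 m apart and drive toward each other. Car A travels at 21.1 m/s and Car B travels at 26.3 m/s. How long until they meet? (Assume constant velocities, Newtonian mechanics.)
Combined speed: v_combined = 21.1 + 26.3 = 47.4 m/s
Time to meet: t = d/47.4 = 394.7/47.4 = 8.33 s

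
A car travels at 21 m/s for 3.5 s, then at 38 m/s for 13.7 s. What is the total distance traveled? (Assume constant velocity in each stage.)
d₁ = v₁t₁ = 21 × 3.5 = 73.5 m
d₂ = v₂t₂ = 38 × 13.7 = 520.6 m
d_total = 73.5 + 520.6 = 594.1 m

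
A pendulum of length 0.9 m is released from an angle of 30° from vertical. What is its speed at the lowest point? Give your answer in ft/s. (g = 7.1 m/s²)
h = L(1 − cosθ) = 0.9×(1 − cos30°) = 0.1206 m
v = √(2gh) = √(2×7.1×0.1206) = 1.309 m/s = 4.293 ft/s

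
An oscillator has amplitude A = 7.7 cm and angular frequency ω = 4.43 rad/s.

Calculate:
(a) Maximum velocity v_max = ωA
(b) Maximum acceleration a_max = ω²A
v_max = ωA = 4.43×0.077 = 0.3411 m/s
a_max = ω²A = 4.43²×0.077 = 1.511 m/s²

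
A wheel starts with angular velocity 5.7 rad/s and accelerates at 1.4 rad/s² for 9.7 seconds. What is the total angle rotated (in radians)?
θ = ω₀t + ½αt² = 5.7×9.7 + ½×1.4×9.7² = 121.15 rad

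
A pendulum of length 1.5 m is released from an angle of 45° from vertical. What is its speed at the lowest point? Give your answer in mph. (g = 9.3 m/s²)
h = L(1 − cosθ) = 1.5×(1 − cos45°) = 0.4393 m
v = √(2gh) = √(2×9.3×0.4393) = 2.859 m/s = 6.395 mph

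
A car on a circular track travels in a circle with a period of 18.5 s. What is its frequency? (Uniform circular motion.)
f = 1/T = 1/18.5 = 0.0541 Hz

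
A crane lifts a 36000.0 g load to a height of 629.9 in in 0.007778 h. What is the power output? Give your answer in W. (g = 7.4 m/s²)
W = mgh = 36×7.4×16 = 4262 J
P = W/t = 4262/28 = 152.2 W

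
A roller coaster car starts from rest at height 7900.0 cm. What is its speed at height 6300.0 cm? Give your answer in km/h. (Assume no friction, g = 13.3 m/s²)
mgh₁ = ½mv₂² + mgh₂ → v₂ = √(2g(h₁−h₂)) = √(2×13.3×(79−63)) = 20.63 m/s = 74.27 km/h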